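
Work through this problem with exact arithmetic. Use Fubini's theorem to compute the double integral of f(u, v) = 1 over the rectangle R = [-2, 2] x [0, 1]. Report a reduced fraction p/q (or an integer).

f(u, v) is a tensor product of a function of u and a function of v, and both factors are bounded continuous (hence Lebesgue integrable) on the rectangle, so Fubini's theorem applies:
  integral_R f d(m x m) = (integral_a1^b1 1 du) * (integral_a2^b2 1 dv).
Inner integral in u: integral_{-2}^{2} 1 du = (2^1 - (-2)^1)/1
  = 4.
Inner integral in v: integral_{0}^{1} 1 dv = (1^1 - 0^1)/1
  = 1.
Product: (4) * (1) = 4.

4


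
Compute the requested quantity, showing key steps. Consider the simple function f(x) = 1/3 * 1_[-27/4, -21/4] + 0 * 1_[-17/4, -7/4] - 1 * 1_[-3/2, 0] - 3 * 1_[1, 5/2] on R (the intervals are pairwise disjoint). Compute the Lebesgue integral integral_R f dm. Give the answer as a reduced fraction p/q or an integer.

For a simple function f = sum_i c_i * 1_{A_i} with disjoint A_i,
  integral f dm = sum_i c_i * m(A_i).
Lengths of the A_i:
  m(A_1) = -21/4 - (-27/4) = 3/2.
  m(A_2) = -7/4 - (-17/4) = 5/2.
  m(A_3) = 0 - (-3/2) = 3/2.
  m(A_4) = 5/2 - 1 = 3/2.
Contributions c_i * m(A_i):
  (1/3) * (3/2) = 1/2.
  (0) * (5/2) = 0.
  (-1) * (3/2) = -3/2.
  (-3) * (3/2) = -9/2.
Total: 1/2 + 0 - 3/2 - 9/2 = -11/2.

-11/2


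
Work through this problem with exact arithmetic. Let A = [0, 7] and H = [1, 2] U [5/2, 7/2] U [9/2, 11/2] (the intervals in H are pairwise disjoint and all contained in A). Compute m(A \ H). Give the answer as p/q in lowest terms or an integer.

The ambient interval has length m(A) = 7 - 0 = 7.
Since the holes are disjoint and sit inside A, by finite additivity
  m(H) = sum_i (b_i - a_i), and m(A \ H) = m(A) - m(H).
Computing the hole measures:
  m(H_1) = 2 - 1 = 1.
  m(H_2) = 7/2 - 5/2 = 1.
  m(H_3) = 11/2 - 9/2 = 1.
Summed: m(H) = 1 + 1 + 1 = 3.
So m(A \ H) = 7 - 3 = 4.

4


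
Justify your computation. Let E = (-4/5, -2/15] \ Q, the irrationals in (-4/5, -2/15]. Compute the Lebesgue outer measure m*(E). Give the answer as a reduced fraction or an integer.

The interval I = (-4/5, -2/15] has m(I) = -2/15 - (-4/5) = 2/3 (endpoints are measure-zero, so open/closed/half-open agree). Write I = (I cap Q) u (I \ Q). The rationals in I are countable, so m*(I cap Q) = 0 (cover each rational by intervals whose total length is arbitrarily small). By countable subadditivity m*(I) <= m*(I cap Q) + m*(I \ Q), hence m*(I \ Q) >= m(I) = 2/3. The reverse inequality m*(I \ Q) <= m*(I) = 2/3 is trivial since (I \ Q) is a subset of I. Therefore m*(I \ Q) = 2/3.

2/3


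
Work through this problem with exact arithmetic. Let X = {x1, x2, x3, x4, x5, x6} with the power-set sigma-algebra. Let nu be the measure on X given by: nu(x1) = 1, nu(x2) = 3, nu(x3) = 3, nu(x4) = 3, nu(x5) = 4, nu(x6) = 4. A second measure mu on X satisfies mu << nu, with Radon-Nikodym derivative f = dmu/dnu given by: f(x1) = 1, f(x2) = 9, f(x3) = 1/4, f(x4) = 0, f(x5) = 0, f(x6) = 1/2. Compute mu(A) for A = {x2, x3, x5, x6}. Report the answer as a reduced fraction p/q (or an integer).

By the defining property of the Radon-Nikodym derivative, for every measurable set A,
  mu(A) = integral_A f dnu.
Since nu is a discrete measure concentrated on the atoms of X, the integral over A reduces to the sum
  mu(A) = sum_{x in A} f(x) * nu({x}).
Computing each term:
  x2: f(x2) * nu(x2) = 9 * 3 = 27.
  x3: f(x3) * nu(x3) = 1/4 * 3 = 3/4.
  x5: f(x5) * nu(x5) = 0 * 4 = 0.
  x6: f(x6) * nu(x6) = 1/2 * 4 = 2.
Summing: mu(A) = 27 + 3/4 + 0 + 2 = 119/4.

119/4


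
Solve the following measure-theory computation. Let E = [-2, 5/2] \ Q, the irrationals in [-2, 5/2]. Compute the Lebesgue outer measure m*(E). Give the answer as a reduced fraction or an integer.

The interval I = [-2, 5/2] has m(I) = 5/2 - (-2) = 9/2 (endpoints are measure-zero, so open/closed/half-open agree). Write I = (I cap Q) u (I \ Q). The rationals in I are countable, so m*(I cap Q) = 0 (cover each rational by intervals whose total length is arbitrarily small). By countable subadditivity m*(I) <= m*(I cap Q) + m*(I \ Q), hence m*(I \ Q) >= m(I) = 9/2. The reverse inequality m*(I \ Q) <= m*(I) = 9/2 is trivial since (I \ Q) is a subset of I. Therefore m*(I \ Q) = 9/2.

9/2


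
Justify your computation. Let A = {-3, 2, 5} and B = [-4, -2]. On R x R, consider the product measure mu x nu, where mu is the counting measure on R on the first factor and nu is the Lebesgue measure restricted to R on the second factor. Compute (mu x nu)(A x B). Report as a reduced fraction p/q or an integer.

For a measurable rectangle A x B, the product measure satisfies
  (mu x nu)(A x B) = mu(A) * nu(B).
  mu(A) = 3.
  nu(B) = 2.
  (mu x nu)(A x B) = 3 * 2 = 6.

6


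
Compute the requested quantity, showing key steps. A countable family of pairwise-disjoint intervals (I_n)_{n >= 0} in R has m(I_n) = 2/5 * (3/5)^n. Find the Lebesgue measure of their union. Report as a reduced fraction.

By countable additivity of the Lebesgue measure on pairwise disjoint measurable sets,
  m(union_{n >= 0} I_n) = sum_{n >= 0} m(I_n) = sum_{n >= 0} a * r^n,
  with a = 2/5 and r = 3/5.
Since 0 < r = 3/5 < 1, the geometric series converges:
  sum_{n >= 0} a * r^n = a / (1 - r).
  = 2/5 / (1 - 3/5)
  = 2/5 / (2/5)
  = 1.

1


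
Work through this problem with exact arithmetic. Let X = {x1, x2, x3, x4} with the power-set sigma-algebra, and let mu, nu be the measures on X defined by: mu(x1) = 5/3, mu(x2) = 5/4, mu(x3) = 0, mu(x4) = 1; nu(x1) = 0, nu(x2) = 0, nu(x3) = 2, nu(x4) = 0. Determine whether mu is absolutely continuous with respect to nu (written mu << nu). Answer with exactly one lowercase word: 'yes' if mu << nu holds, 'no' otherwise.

mu << nu means: every nu-null measurable set is also mu-null; equivalently, for every atom x, if nu({x}) = 0 then mu({x}) = 0.
Checking each atom:
  x1: nu = 0, mu = 5/3 > 0 -> violates mu << nu.
  x2: nu = 0, mu = 5/4 > 0 -> violates mu << nu.
  x3: nu = 2 > 0 -> no constraint.
  x4: nu = 0, mu = 1 > 0 -> violates mu << nu.
The atom(s) x1, x2, x4 violate the condition (nu = 0 but mu > 0). Therefore mu is NOT absolutely continuous w.r.t. nu.

no


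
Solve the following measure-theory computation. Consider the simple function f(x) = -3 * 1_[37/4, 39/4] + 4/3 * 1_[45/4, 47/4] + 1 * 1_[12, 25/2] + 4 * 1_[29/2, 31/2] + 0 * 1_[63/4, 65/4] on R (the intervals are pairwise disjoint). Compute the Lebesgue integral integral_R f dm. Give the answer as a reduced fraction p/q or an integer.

For a simple function f = sum_i c_i * 1_{A_i} with disjoint A_i,
  integral f dm = sum_i c_i * m(A_i).
Lengths of the A_i:
  m(A_1) = 39/4 - 37/4 = 1/2.
  m(A_2) = 47/4 - 45/4 = 1/2.
  m(A_3) = 25/2 - 12 = 1/2.
  m(A_4) = 31/2 - 29/2 = 1.
  m(A_5) = 65/4 - 63/4 = 1/2.
Contributions c_i * m(A_i):
  (-3) * (1/2) = -3/2.
  (4/3) * (1/2) = 2/3.
  (1) * (1/2) = 1/2.
  (4) * (1) = 4.
  (0) * (1/2) = 0.
Total: -3/2 + 2/3 + 1/2 + 4 + 0 = 11/3.

11/3


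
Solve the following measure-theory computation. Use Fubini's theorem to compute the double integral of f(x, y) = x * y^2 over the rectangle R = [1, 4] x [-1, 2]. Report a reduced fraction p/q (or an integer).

f(x, y) is a tensor product of a function of x and a function of y, and both factors are bounded continuous (hence Lebesgue integrable) on the rectangle, so Fubini's theorem applies:
  integral_R f d(m x m) = (integral_a1^b1 x dx) * (integral_a2^b2 y^2 dy).
Inner integral in x: integral_{1}^{4} x dx = (4^2 - 1^2)/2
  = 15/2.
Inner integral in y: integral_{-1}^{2} y^2 dy = (2^3 - (-1)^3)/3
  = 3.
Product: (15/2) * (3) = 45/2.

45/2


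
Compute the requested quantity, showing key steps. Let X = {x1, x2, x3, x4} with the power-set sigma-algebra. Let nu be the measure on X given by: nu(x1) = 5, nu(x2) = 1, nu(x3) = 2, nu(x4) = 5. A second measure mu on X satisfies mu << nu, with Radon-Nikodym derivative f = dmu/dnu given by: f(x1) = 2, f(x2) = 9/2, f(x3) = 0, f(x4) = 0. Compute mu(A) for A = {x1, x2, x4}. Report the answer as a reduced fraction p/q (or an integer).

By the defining property of the Radon-Nikodym derivative, for every measurable set A,
  mu(A) = integral_A f dnu.
Since nu is a discrete measure concentrated on the atoms of X, the integral over A reduces to the sum
  mu(A) = sum_{x in A} f(x) * nu({x}).
Computing each term:
  x1: f(x1) * nu(x1) = 2 * 5 = 10.
  x2: f(x2) * nu(x2) = 9/2 * 1 = 9/2.
  x4: f(x4) * nu(x4) = 0 * 5 = 0.
Summing: mu(A) = 10 + 9/2 + 0 = 29/2.

29/2


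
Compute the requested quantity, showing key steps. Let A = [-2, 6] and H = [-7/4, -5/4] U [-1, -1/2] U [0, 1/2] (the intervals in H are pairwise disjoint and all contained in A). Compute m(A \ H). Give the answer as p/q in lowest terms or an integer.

The ambient interval has length m(A) = 6 - (-2) = 8.
Since the holes are disjoint and sit inside A, by finite additivity
  m(H) = sum_i (b_i - a_i), and m(A \ H) = m(A) - m(H).
Computing the hole measures:
  m(H_1) = -5/4 - (-7/4) = 1/2.
  m(H_2) = -1/2 - (-1) = 1/2.
  m(H_3) = 1/2 - 0 = 1/2.
Summed: m(H) = 1/2 + 1/2 + 1/2 = 3/2.
So m(A \ H) = 8 - 3/2 = 13/2.

13/2


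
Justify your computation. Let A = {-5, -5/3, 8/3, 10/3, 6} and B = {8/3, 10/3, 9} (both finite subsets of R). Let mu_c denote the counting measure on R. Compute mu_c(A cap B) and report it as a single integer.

Counting measure on a finite set equals cardinality. mu_c(A cap B) = |A cap B| (elements appearing in both).
Enumerating the elements of A that also lie in B gives 2 element(s).
So mu_c(A cap B) = 2.

2


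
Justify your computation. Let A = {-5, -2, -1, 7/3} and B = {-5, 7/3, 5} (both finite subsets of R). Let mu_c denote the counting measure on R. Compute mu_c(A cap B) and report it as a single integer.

Counting measure on a finite set equals cardinality. mu_c(A cap B) = |A cap B| (elements appearing in both).
Enumerating the elements of A that also lie in B gives 2 element(s).
So mu_c(A cap B) = 2.

2


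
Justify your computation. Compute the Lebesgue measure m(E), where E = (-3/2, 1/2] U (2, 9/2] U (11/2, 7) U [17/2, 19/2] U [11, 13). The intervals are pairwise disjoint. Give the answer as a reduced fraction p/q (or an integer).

For pairwise disjoint intervals, m(union_i I_i) = sum_i m(I_i),
and m is invariant under swapping open/closed endpoints (single points have measure 0).
So m(E) = sum_i (b_i - a_i).
  I_1 has length 1/2 - (-3/2) = 2.
  I_2 has length 9/2 - 2 = 5/2.
  I_3 has length 7 - 11/2 = 3/2.
  I_4 has length 19/2 - 17/2 = 1.
  I_5 has length 13 - 11 = 2.
Summing:
  m(E) = 2 + 5/2 + 3/2 + 1 + 2 = 9.

9


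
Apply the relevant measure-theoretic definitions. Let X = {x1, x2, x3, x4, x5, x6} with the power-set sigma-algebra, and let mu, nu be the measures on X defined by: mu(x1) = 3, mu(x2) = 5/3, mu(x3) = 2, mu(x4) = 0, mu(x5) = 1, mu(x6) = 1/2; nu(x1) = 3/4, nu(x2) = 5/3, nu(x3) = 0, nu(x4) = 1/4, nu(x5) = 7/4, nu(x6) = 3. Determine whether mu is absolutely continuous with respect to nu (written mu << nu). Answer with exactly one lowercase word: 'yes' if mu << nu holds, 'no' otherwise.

mu << nu means: every nu-null measurable set is also mu-null; equivalently, for every atom x, if nu({x}) = 0 then mu({x}) = 0.
Checking each atom:
  x1: nu = 3/4 > 0 -> no constraint.
  x2: nu = 5/3 > 0 -> no constraint.
  x3: nu = 0, mu = 2 > 0 -> violates mu << nu.
  x4: nu = 1/4 > 0 -> no constraint.
  x5: nu = 7/4 > 0 -> no constraint.
  x6: nu = 3 > 0 -> no constraint.
The atom(s) x3 violate the condition (nu = 0 but mu > 0). Therefore mu is NOT absolutely continuous w.r.t. nu.

no


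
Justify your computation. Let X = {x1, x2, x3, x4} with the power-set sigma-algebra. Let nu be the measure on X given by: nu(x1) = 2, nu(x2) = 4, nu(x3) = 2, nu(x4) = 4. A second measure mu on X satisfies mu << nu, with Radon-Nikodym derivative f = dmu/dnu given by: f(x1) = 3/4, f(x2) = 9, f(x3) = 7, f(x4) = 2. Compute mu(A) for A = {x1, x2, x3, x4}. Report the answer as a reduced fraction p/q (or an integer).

By the defining property of the Radon-Nikodym derivative, for every measurable set A,
  mu(A) = integral_A f dnu.
Since nu is a discrete measure concentrated on the atoms of X, the integral over A reduces to the sum
  mu(A) = sum_{x in A} f(x) * nu({x}).
Computing each term:
  x1: f(x1) * nu(x1) = 3/4 * 2 = 3/2.
  x2: f(x2) * nu(x2) = 9 * 4 = 36.
  x3: f(x3) * nu(x3) = 7 * 2 = 14.
  x4: f(x4) * nu(x4) = 2 * 4 = 8.
Summing: mu(A) = 3/2 + 36 + 14 + 8 = 119/2.

119/2


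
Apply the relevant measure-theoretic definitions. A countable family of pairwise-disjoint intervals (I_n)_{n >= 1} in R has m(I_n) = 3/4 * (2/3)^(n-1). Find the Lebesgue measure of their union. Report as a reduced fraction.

By countable additivity of the Lebesgue measure on pairwise disjoint measurable sets,
  m(union_{n >= 1} I_n) = sum_{n >= 1} m(I_n) = sum_{n >= 1} a * r^(n-1),
  with a = 3/4 and r = 2/3.
Since 0 < r = 2/3 < 1, the geometric series converges:
  sum_{n >= 1} a * r^(n-1) = a / (1 - r).
  = 3/4 / (1 - 2/3)
  = 3/4 / (1/3)
  = 9/4.

9/4


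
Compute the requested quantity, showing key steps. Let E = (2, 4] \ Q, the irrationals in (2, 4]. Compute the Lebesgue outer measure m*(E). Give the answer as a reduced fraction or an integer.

The interval I = (2, 4] has m(I) = 4 - 2 = 2 (endpoints are measure-zero, so open/closed/half-open agree). Write I = (I cap Q) u (I \ Q). The rationals in I are countable, so m*(I cap Q) = 0 (cover each rational by intervals whose total length is arbitrarily small). By countable subadditivity m*(I) <= m*(I cap Q) + m*(I \ Q), hence m*(I \ Q) >= m(I) = 2. The reverse inequality m*(I \ Q) <= m*(I) = 2 is trivial since (I \ Q) is a subset of I. Therefore m*(I \ Q) = 2.

2


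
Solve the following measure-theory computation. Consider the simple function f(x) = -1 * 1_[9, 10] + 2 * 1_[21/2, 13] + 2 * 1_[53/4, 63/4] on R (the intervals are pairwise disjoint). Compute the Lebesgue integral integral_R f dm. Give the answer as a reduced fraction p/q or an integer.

For a simple function f = sum_i c_i * 1_{A_i} with disjoint A_i,
  integral f dm = sum_i c_i * m(A_i).
Lengths of the A_i:
  m(A_1) = 10 - 9 = 1.
  m(A_2) = 13 - 21/2 = 5/2.
  m(A_3) = 63/4 - 53/4 = 5/2.
Contributions c_i * m(A_i):
  (-1) * (1) = -1.
  (2) * (5/2) = 5.
  (2) * (5/2) = 5.
Total: -1 + 5 + 5 = 9.

9


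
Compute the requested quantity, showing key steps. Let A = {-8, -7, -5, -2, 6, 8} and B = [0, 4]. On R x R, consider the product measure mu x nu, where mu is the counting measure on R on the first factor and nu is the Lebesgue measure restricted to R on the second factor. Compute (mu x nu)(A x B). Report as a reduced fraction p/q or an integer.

For a measurable rectangle A x B, the product measure satisfies
  (mu x nu)(A x B) = mu(A) * nu(B).
  mu(A) = 6.
  nu(B) = 4.
  (mu x nu)(A x B) = 6 * 4 = 24.

24


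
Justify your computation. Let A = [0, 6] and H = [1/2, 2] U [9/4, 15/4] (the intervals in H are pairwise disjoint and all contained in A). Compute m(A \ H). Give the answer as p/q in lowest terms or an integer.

The ambient interval has length m(A) = 6 - 0 = 6.
Since the holes are disjoint and sit inside A, by finite additivity
  m(H) = sum_i (b_i - a_i), and m(A \ H) = m(A) - m(H).
Computing the hole measures:
  m(H_1) = 2 - 1/2 = 3/2.
  m(H_2) = 15/4 - 9/4 = 3/2.
Summed: m(H) = 3/2 + 3/2 = 3.
So m(A \ H) = 6 - 3 = 3.

3


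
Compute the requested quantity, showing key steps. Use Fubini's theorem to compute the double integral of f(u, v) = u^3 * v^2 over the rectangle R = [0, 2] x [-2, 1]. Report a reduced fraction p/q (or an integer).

f(u, v) is a tensor product of a function of u and a function of v, and both factors are bounded continuous (hence Lebesgue integrable) on the rectangle, so Fubini's theorem applies:
  integral_R f d(m x m) = (integral_a1^b1 u^3 du) * (integral_a2^b2 v^2 dv).
Inner integral in u: integral_{0}^{2} u^3 du = (2^4 - 0^4)/4
  = 4.
Inner integral in v: integral_{-2}^{1} v^2 dv = (1^3 - (-2)^3)/3
  = 3.
Product: (4) * (3) = 12.

12


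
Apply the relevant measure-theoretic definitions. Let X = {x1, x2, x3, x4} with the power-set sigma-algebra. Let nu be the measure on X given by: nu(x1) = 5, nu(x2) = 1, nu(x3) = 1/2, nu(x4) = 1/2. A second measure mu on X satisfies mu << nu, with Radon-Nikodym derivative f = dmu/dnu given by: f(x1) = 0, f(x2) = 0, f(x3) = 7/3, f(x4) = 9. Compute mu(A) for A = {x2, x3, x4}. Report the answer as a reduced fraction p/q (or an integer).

By the defining property of the Radon-Nikodym derivative, for every measurable set A,
  mu(A) = integral_A f dnu.
Since nu is a discrete measure concentrated on the atoms of X, the integral over A reduces to the sum
  mu(A) = sum_{x in A} f(x) * nu({x}).
Computing each term:
  x2: f(x2) * nu(x2) = 0 * 1 = 0.
  x3: f(x3) * nu(x3) = 7/3 * 1/2 = 7/6.
  x4: f(x4) * nu(x4) = 9 * 1/2 = 9/2.
Summing: mu(A) = 0 + 7/6 + 9/2 = 17/3.

17/3


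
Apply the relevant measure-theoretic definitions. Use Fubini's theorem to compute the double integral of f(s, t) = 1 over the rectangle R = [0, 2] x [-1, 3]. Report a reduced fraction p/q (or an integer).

f(s, t) is a tensor product of a function of s and a function of t, and both factors are bounded continuous (hence Lebesgue integrable) on the rectangle, so Fubini's theorem applies:
  integral_R f d(m x m) = (integral_a1^b1 1 ds) * (integral_a2^b2 1 dt).
Inner integral in s: integral_{0}^{2} 1 ds = (2^1 - 0^1)/1
  = 2.
Inner integral in t: integral_{-1}^{3} 1 dt = (3^1 - (-1)^1)/1
  = 4.
Product: (2) * (4) = 8.

8


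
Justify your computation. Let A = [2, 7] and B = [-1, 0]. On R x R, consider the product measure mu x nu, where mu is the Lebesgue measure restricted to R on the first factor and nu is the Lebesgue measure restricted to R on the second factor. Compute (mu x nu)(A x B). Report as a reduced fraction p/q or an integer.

For a measurable rectangle A x B, the product measure satisfies
  (mu x nu)(A x B) = mu(A) * nu(B).
  mu(A) = 5.
  nu(B) = 1.
  (mu x nu)(A x B) = 5 * 1 = 5.

5


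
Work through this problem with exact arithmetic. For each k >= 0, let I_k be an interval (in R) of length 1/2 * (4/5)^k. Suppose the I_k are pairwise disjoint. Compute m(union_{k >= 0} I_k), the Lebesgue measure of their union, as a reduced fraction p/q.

By countable additivity of the Lebesgue measure on pairwise disjoint measurable sets,
  m(union_{k >= 0} I_k) = sum_{k >= 0} m(I_k) = sum_{k >= 0} a * r^k,
  with a = 1/2 and r = 4/5.
Since 0 < r = 4/5 < 1, the geometric series converges:
  sum_{k >= 0} a * r^k = a / (1 - r).
  = 1/2 / (1 - 4/5)
  = 1/2 / (1/5)
  = 5/2.

5/2


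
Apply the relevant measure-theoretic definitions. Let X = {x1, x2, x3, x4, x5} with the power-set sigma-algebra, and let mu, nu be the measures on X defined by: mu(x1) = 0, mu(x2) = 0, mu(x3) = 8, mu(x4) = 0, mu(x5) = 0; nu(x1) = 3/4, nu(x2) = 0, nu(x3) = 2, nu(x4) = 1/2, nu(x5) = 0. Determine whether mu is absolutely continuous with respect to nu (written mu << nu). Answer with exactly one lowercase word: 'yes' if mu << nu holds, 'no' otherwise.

mu << nu means: every nu-null measurable set is also mu-null; equivalently, for every atom x, if nu({x}) = 0 then mu({x}) = 0.
Checking each atom:
  x1: nu = 3/4 > 0 -> no constraint.
  x2: nu = 0, mu = 0 -> consistent with mu << nu.
  x3: nu = 2 > 0 -> no constraint.
  x4: nu = 1/2 > 0 -> no constraint.
  x5: nu = 0, mu = 0 -> consistent with mu << nu.
No atom violates the condition. Therefore mu << nu.

yes


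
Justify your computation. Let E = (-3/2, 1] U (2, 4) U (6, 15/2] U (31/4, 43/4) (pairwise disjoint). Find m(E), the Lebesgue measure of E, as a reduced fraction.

For pairwise disjoint intervals, m(union_i I_i) = sum_i m(I_i),
and m is invariant under swapping open/closed endpoints (single points have measure 0).
So m(E) = sum_i (b_i - a_i).
  I_1 has length 1 - (-3/2) = 5/2.
  I_2 has length 4 - 2 = 2.
  I_3 has length 15/2 - 6 = 3/2.
  I_4 has length 43/4 - 31/4 = 3.
Summing:
  m(E) = 5/2 + 2 + 3/2 + 3 = 9.

9


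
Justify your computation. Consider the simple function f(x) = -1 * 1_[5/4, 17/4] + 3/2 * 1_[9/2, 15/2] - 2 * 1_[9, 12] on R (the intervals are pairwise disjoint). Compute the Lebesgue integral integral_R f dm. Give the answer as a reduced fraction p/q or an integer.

For a simple function f = sum_i c_i * 1_{A_i} with disjoint A_i,
  integral f dm = sum_i c_i * m(A_i).
Lengths of the A_i:
  m(A_1) = 17/4 - 5/4 = 3.
  m(A_2) = 15/2 - 9/2 = 3.
  m(A_3) = 12 - 9 = 3.
Contributions c_i * m(A_i):
  (-1) * (3) = -3.
  (3/2) * (3) = 9/2.
  (-2) * (3) = -6.
Total: -3 + 9/2 - 6 = -9/2.

-9/2


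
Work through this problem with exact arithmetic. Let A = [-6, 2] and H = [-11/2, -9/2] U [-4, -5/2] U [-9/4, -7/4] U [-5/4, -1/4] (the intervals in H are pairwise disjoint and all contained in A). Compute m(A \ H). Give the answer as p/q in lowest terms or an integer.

The ambient interval has length m(A) = 2 - (-6) = 8.
Since the holes are disjoint and sit inside A, by finite additivity
  m(H) = sum_i (b_i - a_i), and m(A \ H) = m(A) - m(H).
Computing the hole measures:
  m(H_1) = -9/2 - (-11/2) = 1.
  m(H_2) = -5/2 - (-4) = 3/2.
  m(H_3) = -7/4 - (-9/4) = 1/2.
  m(H_4) = -1/4 - (-5/4) = 1.
Summed: m(H) = 1 + 3/2 + 1/2 + 1 = 4.
So m(A \ H) = 8 - 4 = 4.

4


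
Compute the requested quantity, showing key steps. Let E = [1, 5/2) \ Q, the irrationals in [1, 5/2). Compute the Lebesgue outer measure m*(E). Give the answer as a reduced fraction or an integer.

The interval I = [1, 5/2) has m(I) = 5/2 - 1 = 3/2 (endpoints are measure-zero, so open/closed/half-open agree). Write I = (I cap Q) u (I \ Q). The rationals in I are countable, so m*(I cap Q) = 0 (cover each rational by intervals whose total length is arbitrarily small). By countable subadditivity m*(I) <= m*(I cap Q) + m*(I \ Q), hence m*(I \ Q) >= m(I) = 3/2. The reverse inequality m*(I \ Q) <= m*(I) = 3/2 is trivial since (I \ Q) is a subset of I. Therefore m*(I \ Q) = 3/2.

3/2


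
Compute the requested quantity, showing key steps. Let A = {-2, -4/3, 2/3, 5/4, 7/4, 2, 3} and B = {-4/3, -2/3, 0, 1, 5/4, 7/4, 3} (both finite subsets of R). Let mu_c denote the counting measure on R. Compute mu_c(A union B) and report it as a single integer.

Counting measure on a finite set equals cardinality. By inclusion-exclusion, |A union B| = |A| + |B| - |A cap B|.
|A| = 7, |B| = 7, |A cap B| = 4.
So mu_c(A union B) = 7 + 7 - 4 = 10.

10


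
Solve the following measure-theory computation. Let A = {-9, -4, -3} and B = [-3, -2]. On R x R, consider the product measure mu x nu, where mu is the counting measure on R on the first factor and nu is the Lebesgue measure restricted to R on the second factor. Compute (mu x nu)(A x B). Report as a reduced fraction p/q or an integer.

For a measurable rectangle A x B, the product measure satisfies
  (mu x nu)(A x B) = mu(A) * nu(B).
  mu(A) = 3.
  nu(B) = 1.
  (mu x nu)(A x B) = 3 * 1 = 3.

3


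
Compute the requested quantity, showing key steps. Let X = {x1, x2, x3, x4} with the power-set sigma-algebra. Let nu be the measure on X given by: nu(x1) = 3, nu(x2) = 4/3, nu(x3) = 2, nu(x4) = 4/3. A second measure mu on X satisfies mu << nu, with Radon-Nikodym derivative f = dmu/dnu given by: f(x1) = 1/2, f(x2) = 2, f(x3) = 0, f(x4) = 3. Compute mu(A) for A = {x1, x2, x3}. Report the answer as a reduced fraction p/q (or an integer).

By the defining property of the Radon-Nikodym derivative, for every measurable set A,
  mu(A) = integral_A f dnu.
Since nu is a discrete measure concentrated on the atoms of X, the integral over A reduces to the sum
  mu(A) = sum_{x in A} f(x) * nu({x}).
Computing each term:
  x1: f(x1) * nu(x1) = 1/2 * 3 = 3/2.
  x2: f(x2) * nu(x2) = 2 * 4/3 = 8/3.
  x3: f(x3) * nu(x3) = 0 * 2 = 0.
Summing: mu(A) = 3/2 + 8/3 + 0 = 25/6.

25/6


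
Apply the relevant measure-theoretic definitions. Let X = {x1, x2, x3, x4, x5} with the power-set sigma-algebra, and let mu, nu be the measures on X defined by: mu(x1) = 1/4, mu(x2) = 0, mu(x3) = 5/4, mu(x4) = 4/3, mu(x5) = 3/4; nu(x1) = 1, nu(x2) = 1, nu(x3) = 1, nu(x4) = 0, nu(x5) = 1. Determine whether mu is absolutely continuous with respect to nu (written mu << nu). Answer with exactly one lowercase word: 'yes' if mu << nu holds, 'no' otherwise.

mu << nu means: every nu-null measurable set is also mu-null; equivalently, for every atom x, if nu({x}) = 0 then mu({x}) = 0.
Checking each atom:
  x1: nu = 1 > 0 -> no constraint.
  x2: nu = 1 > 0 -> no constraint.
  x3: nu = 1 > 0 -> no constraint.
  x4: nu = 0, mu = 4/3 > 0 -> violates mu << nu.
  x5: nu = 1 > 0 -> no constraint.
The atom(s) x4 violate the condition (nu = 0 but mu > 0). Therefore mu is NOT absolutely continuous w.r.t. nu.

no


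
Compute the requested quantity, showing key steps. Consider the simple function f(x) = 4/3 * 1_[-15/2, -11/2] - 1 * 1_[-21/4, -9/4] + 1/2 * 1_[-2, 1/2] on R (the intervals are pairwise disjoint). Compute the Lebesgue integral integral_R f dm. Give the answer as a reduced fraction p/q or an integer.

For a simple function f = sum_i c_i * 1_{A_i} with disjoint A_i,
  integral f dm = sum_i c_i * m(A_i).
Lengths of the A_i:
  m(A_1) = -11/2 - (-15/2) = 2.
  m(A_2) = -9/4 - (-21/4) = 3.
  m(A_3) = 1/2 - (-2) = 5/2.
Contributions c_i * m(A_i):
  (4/3) * (2) = 8/3.
  (-1) * (3) = -3.
  (1/2) * (5/2) = 5/4.
Total: 8/3 - 3 + 5/4 = 11/12.

11/12


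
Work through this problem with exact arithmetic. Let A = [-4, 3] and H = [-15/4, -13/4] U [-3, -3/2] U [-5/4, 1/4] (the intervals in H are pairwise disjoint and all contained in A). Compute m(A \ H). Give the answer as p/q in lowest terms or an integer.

The ambient interval has length m(A) = 3 - (-4) = 7.
Since the holes are disjoint and sit inside A, by finite additivity
  m(H) = sum_i (b_i - a_i), and m(A \ H) = m(A) - m(H).
Computing the hole measures:
  m(H_1) = -13/4 - (-15/4) = 1/2.
  m(H_2) = -3/2 - (-3) = 3/2.
  m(H_3) = 1/4 - (-5/4) = 3/2.
Summed: m(H) = 1/2 + 3/2 + 3/2 = 7/2.
So m(A \ H) = 7 - 7/2 = 7/2.

7/2


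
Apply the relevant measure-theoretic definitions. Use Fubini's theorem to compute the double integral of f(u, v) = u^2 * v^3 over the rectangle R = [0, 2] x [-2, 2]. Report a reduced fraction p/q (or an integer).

f(u, v) is a tensor product of a function of u and a function of v, and both factors are bounded continuous (hence Lebesgue integrable) on the rectangle, so Fubini's theorem applies:
  integral_R f d(m x m) = (integral_a1^b1 u^2 du) * (integral_a2^b2 v^3 dv).
Inner integral in u: integral_{0}^{2} u^2 du = (2^3 - 0^3)/3
  = 8/3.
Inner integral in v: integral_{-2}^{2} v^3 dv = (2^4 - (-2)^4)/4
  = 0.
Product: (8/3) * (0) = 0.

0


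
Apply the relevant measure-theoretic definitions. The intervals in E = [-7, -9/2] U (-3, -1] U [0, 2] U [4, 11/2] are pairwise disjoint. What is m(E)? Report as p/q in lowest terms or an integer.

For pairwise disjoint intervals, m(union_i I_i) = sum_i m(I_i),
and m is invariant under swapping open/closed endpoints (single points have measure 0).
So m(E) = sum_i (b_i - a_i).
  I_1 has length -9/2 - (-7) = 5/2.
  I_2 has length -1 - (-3) = 2.
  I_3 has length 2 - 0 = 2.
  I_4 has length 11/2 - 4 = 3/2.
Summing:
  m(E) = 5/2 + 2 + 2 + 3/2 = 8.

8


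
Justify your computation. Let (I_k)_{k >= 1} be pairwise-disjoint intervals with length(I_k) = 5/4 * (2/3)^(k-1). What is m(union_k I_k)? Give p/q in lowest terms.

By countable additivity of the Lebesgue measure on pairwise disjoint measurable sets,
  m(union_{k >= 1} I_k) = sum_{k >= 1} m(I_k) = sum_{k >= 1} a * r^(k-1),
  with a = 5/4 and r = 2/3.
Since 0 < r = 2/3 < 1, the geometric series converges:
  sum_{k >= 1} a * r^(k-1) = a / (1 - r).
  = 5/4 / (1 - 2/3)
  = 5/4 / (1/3)
  = 15/4.

15/4


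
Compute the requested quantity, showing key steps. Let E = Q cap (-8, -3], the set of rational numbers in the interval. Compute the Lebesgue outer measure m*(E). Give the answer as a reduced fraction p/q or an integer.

E = Q cap (-8, -3] is a subset of Q, which is countable. Enumerate Q = {q_1, q_2, ...}; for any eps > 0, cover q_k by the open interval (q_k - eps/2^(k+1), q_k + eps/2^(k+1)), of length eps/2^k. The total cover length is sum_{k>=1} eps/2^k = eps. Hence m*(E) <= m*(Q) <= eps for every eps > 0, and since outer measure is non-negative, m*(E) = 0.

0


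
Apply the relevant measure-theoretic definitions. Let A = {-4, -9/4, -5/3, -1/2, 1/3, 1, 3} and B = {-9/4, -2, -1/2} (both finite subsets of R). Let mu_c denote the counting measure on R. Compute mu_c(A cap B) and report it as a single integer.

Counting measure on a finite set equals cardinality. mu_c(A cap B) = |A cap B| (elements appearing in both).
Enumerating the elements of A that also lie in B gives 2 element(s).
So mu_c(A cap B) = 2.

2


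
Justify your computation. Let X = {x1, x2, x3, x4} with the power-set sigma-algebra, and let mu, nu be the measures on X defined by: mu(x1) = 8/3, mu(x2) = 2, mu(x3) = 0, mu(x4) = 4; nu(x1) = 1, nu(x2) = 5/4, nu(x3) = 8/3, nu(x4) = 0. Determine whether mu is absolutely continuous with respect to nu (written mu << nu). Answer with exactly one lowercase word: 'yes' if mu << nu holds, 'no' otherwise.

mu << nu means: every nu-null measurable set is also mu-null; equivalently, for every atom x, if nu({x}) = 0 then mu({x}) = 0.
Checking each atom:
  x1: nu = 1 > 0 -> no constraint.
  x2: nu = 5/4 > 0 -> no constraint.
  x3: nu = 8/3 > 0 -> no constraint.
  x4: nu = 0, mu = 4 > 0 -> violates mu << nu.
The atom(s) x4 violate the condition (nu = 0 but mu > 0). Therefore mu is NOT absolutely continuous w.r.t. nu.

no


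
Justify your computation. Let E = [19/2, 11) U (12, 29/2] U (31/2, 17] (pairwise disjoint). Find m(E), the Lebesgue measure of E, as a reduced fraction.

For pairwise disjoint intervals, m(union_i I_i) = sum_i m(I_i),
and m is invariant under swapping open/closed endpoints (single points have measure 0).
So m(E) = sum_i (b_i - a_i).
  I_1 has length 11 - 19/2 = 3/2.
  I_2 has length 29/2 - 12 = 5/2.
  I_3 has length 17 - 31/2 = 3/2.
Summing:
  m(E) = 3/2 + 5/2 + 3/2 = 11/2.

11/2


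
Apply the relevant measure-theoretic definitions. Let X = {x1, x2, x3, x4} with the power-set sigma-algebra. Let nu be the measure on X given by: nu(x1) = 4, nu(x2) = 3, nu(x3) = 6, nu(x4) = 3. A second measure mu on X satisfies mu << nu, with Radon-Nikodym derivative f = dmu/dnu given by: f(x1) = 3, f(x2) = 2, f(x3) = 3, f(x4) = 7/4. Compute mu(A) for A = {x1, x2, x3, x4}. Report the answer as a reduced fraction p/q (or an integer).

By the defining property of the Radon-Nikodym derivative, for every measurable set A,
  mu(A) = integral_A f dnu.
Since nu is a discrete measure concentrated on the atoms of X, the integral over A reduces to the sum
  mu(A) = sum_{x in A} f(x) * nu({x}).
Computing each term:
  x1: f(x1) * nu(x1) = 3 * 4 = 12.
  x2: f(x2) * nu(x2) = 2 * 3 = 6.
  x3: f(x3) * nu(x3) = 3 * 6 = 18.
  x4: f(x4) * nu(x4) = 7/4 * 3 = 21/4.
Summing: mu(A) = 12 + 6 + 18 + 21/4 = 165/4.

165/4


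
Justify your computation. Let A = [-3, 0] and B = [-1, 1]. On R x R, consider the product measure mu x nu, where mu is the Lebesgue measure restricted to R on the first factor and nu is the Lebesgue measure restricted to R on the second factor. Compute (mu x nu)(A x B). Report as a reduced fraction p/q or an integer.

For a measurable rectangle A x B, the product measure satisfies
  (mu x nu)(A x B) = mu(A) * nu(B).
  mu(A) = 3.
  nu(B) = 2.
  (mu x nu)(A x B) = 3 * 2 = 6.

6


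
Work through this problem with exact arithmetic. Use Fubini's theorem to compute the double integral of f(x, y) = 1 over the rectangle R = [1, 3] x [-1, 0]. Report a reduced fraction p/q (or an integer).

f(x, y) is a tensor product of a function of x and a function of y, and both factors are bounded continuous (hence Lebesgue integrable) on the rectangle, so Fubini's theorem applies:
  integral_R f d(m x m) = (integral_a1^b1 1 dx) * (integral_a2^b2 1 dy).
Inner integral in x: integral_{1}^{3} 1 dx = (3^1 - 1^1)/1
  = 2.
Inner integral in y: integral_{-1}^{0} 1 dy = (0^1 - (-1)^1)/1
  = 1.
Product: (2) * (1) = 2.

2


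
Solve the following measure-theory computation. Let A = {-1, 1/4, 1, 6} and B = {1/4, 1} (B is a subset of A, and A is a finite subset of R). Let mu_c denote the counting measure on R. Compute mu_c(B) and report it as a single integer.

Counting measure assigns mu_c(E) = |E| (number of elements) when E is finite.
B has 2 element(s), so mu_c(B) = 2.

2


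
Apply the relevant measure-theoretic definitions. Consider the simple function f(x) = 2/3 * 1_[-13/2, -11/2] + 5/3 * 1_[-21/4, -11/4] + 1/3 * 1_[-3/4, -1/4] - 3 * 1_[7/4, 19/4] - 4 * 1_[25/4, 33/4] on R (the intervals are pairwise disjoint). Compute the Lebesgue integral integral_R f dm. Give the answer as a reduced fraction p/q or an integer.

For a simple function f = sum_i c_i * 1_{A_i} with disjoint A_i,
  integral f dm = sum_i c_i * m(A_i).
Lengths of the A_i:
  m(A_1) = -11/2 - (-13/2) = 1.
  m(A_2) = -11/4 - (-21/4) = 5/2.
  m(A_3) = -1/4 - (-3/4) = 1/2.
  m(A_4) = 19/4 - 7/4 = 3.
  m(A_5) = 33/4 - 25/4 = 2.
Contributions c_i * m(A_i):
  (2/3) * (1) = 2/3.
  (5/3) * (5/2) = 25/6.
  (1/3) * (1/2) = 1/6.
  (-3) * (3) = -9.
  (-4) * (2) = -8.
Total: 2/3 + 25/6 + 1/6 - 9 - 8 = -12.

-12


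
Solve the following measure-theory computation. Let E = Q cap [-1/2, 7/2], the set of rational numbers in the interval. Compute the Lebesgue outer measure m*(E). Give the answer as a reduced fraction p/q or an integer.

E = Q cap [-1/2, 7/2] is a subset of Q, which is countable. Enumerate Q = {q_1, q_2, ...}; for any eps > 0, cover q_k by the open interval (q_k - eps/2^(k+1), q_k + eps/2^(k+1)), of length eps/2^k. The total cover length is sum_{k>=1} eps/2^k = eps. Hence m*(E) <= m*(Q) <= eps for every eps > 0, and since outer measure is non-negative, m*(E) = 0.

0


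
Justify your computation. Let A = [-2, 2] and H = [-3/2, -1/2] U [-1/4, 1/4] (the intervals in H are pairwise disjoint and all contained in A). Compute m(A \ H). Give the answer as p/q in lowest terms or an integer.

The ambient interval has length m(A) = 2 - (-2) = 4.
Since the holes are disjoint and sit inside A, by finite additivity
  m(H) = sum_i (b_i - a_i), and m(A \ H) = m(A) - m(H).
Computing the hole measures:
  m(H_1) = -1/2 - (-3/2) = 1.
  m(H_2) = 1/4 - (-1/4) = 1/2.
Summed: m(H) = 1 + 1/2 = 3/2.
So m(A \ H) = 4 - 3/2 = 5/2.

5/2


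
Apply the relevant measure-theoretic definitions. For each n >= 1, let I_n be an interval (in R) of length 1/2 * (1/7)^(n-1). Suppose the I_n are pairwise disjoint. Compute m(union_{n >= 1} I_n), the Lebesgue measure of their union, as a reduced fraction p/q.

By countable additivity of the Lebesgue measure on pairwise disjoint measurable sets,
  m(union_{n >= 1} I_n) = sum_{n >= 1} m(I_n) = sum_{n >= 1} a * r^(n-1),
  with a = 1/2 and r = 1/7.
Since 0 < r = 1/7 < 1, the geometric series converges:
  sum_{n >= 1} a * r^(n-1) = a / (1 - r).
  = 1/2 / (1 - 1/7)
  = 1/2 / (6/7)
  = 7/12.

7/12


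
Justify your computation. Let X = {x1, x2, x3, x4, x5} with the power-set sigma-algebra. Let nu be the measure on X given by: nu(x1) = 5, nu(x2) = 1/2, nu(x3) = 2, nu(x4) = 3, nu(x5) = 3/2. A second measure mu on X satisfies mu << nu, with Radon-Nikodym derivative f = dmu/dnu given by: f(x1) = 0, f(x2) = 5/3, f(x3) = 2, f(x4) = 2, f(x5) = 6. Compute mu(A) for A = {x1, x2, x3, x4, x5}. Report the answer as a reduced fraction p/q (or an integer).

By the defining property of the Radon-Nikodym derivative, for every measurable set A,
  mu(A) = integral_A f dnu.
Since nu is a discrete measure concentrated on the atoms of X, the integral over A reduces to the sum
  mu(A) = sum_{x in A} f(x) * nu({x}).
Computing each term:
  x1: f(x1) * nu(x1) = 0 * 5 = 0.
  x2: f(x2) * nu(x2) = 5/3 * 1/2 = 5/6.
  x3: f(x3) * nu(x3) = 2 * 2 = 4.
  x4: f(x4) * nu(x4) = 2 * 3 = 6.
  x5: f(x5) * nu(x5) = 6 * 3/2 = 9.
Summing: mu(A) = 0 + 5/6 + 4 + 6 + 9 = 119/6.

119/6


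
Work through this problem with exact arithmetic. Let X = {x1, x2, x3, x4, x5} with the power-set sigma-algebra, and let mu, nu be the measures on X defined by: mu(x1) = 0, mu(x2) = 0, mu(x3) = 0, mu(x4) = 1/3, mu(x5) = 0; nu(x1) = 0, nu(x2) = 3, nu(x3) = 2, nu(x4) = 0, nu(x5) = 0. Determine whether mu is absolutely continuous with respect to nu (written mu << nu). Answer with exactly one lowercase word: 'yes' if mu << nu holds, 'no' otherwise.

mu << nu means: every nu-null measurable set is also mu-null; equivalently, for every atom x, if nu({x}) = 0 then mu({x}) = 0.
Checking each atom:
  x1: nu = 0, mu = 0 -> consistent with mu << nu.
  x2: nu = 3 > 0 -> no constraint.
  x3: nu = 2 > 0 -> no constraint.
  x4: nu = 0, mu = 1/3 > 0 -> violates mu << nu.
  x5: nu = 0, mu = 0 -> consistent with mu << nu.
The atom(s) x4 violate the condition (nu = 0 but mu > 0). Therefore mu is NOT absolutely continuous w.r.t. nu.

no


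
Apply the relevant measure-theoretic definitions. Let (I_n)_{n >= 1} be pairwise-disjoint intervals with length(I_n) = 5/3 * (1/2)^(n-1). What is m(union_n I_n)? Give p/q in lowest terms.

By countable additivity of the Lebesgue measure on pairwise disjoint measurable sets,
  m(union_{n >= 1} I_n) = sum_{n >= 1} m(I_n) = sum_{n >= 1} a * r^(n-1),
  with a = 5/3 and r = 1/2.
Since 0 < r = 1/2 < 1, the geometric series converges:
  sum_{n >= 1} a * r^(n-1) = a / (1 - r).
  = 5/3 / (1 - 1/2)
  = 5/3 / (1/2)
  = 10/3.

10/3


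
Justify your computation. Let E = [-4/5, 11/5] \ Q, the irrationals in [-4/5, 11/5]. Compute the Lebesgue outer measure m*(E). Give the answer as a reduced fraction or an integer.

The interval I = [-4/5, 11/5] has m(I) = 11/5 - (-4/5) = 3 (endpoints are measure-zero, so open/closed/half-open agree). Write I = (I cap Q) u (I \ Q). The rationals in I are countable, so m*(I cap Q) = 0 (cover each rational by intervals whose total length is arbitrarily small). By countable subadditivity m*(I) <= m*(I cap Q) + m*(I \ Q), hence m*(I \ Q) >= m(I) = 3. The reverse inequality m*(I \ Q) <= m*(I) = 3 is trivial since (I \ Q) is a subset of I. Therefore m*(I \ Q) = 3.

3


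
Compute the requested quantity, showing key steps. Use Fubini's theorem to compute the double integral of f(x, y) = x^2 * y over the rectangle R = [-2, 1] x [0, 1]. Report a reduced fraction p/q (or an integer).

f(x, y) is a tensor product of a function of x and a function of y, and both factors are bounded continuous (hence Lebesgue integrable) on the rectangle, so Fubini's theorem applies:
  integral_R f d(m x m) = (integral_a1^b1 x^2 dx) * (integral_a2^b2 y dy).
Inner integral in x: integral_{-2}^{1} x^2 dx = (1^3 - (-2)^3)/3
  = 3.
Inner integral in y: integral_{0}^{1} y dy = (1^2 - 0^2)/2
  = 1/2.
Product: (3) * (1/2) = 3/2.

3/2


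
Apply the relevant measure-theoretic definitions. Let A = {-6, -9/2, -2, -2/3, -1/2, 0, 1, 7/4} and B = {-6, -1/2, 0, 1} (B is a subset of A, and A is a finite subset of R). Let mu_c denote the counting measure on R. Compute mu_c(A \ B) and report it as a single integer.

Counting measure assigns mu_c(E) = |E| (number of elements) when E is finite. For B subset A, A \ B is the set of elements of A not in B, so |A \ B| = |A| - |B|.
|A| = 8, |B| = 4, so mu_c(A \ B) = 8 - 4 = 4.

4


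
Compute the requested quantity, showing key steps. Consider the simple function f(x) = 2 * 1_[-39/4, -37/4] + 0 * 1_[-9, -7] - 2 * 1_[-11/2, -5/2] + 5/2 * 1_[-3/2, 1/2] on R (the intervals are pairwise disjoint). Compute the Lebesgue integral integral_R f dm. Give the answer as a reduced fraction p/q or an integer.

For a simple function f = sum_i c_i * 1_{A_i} with disjoint A_i,
  integral f dm = sum_i c_i * m(A_i).
Lengths of the A_i:
  m(A_1) = -37/4 - (-39/4) = 1/2.
  m(A_2) = -7 - (-9) = 2.
  m(A_3) = -5/2 - (-11/2) = 3.
  m(A_4) = 1/2 - (-3/2) = 2.
Contributions c_i * m(A_i):
  (2) * (1/2) = 1.
  (0) * (2) = 0.
  (-2) * (3) = -6.
  (5/2) * (2) = 5.
Total: 1 + 0 - 6 + 5 = 0.

0


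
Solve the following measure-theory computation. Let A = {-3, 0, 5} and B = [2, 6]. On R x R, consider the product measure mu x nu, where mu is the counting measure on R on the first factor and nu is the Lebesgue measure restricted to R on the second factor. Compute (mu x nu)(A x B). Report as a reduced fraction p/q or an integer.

For a measurable rectangle A x B, the product measure satisfies
  (mu x nu)(A x B) = mu(A) * nu(B).
  mu(A) = 3.
  nu(B) = 4.
  (mu x nu)(A x B) = 3 * 4 = 12.

12
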